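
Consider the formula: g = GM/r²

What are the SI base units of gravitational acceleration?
Units of each symbol in g = GM/r²:
  G (gravitational constant): m³/(kg·s²)
  M (mass): kg
  r (distance): m  → to the power 2 in the denominator, contributes 1/m²

Multiplying the contributions: [m³/(kg·s²)] · [kg] · [1/m²]
Adding exponents of each base unit: m: 1, s: -2
SI base units of gravitational acceleration: m/s²

Answer: m/s²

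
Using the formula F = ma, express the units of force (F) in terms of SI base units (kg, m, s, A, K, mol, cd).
Units of each symbol in F = ma:
  m (mass): kg
  a (acceleration): m/s²

Multiplying the contributions: [kg] · [m/s²]
Adding exponents of each base unit: kg: 1, m: 1, s: -2
SI base units of force: kg·m/s²

Answer: kg·m/s²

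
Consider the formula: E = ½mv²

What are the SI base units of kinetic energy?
Units of each symbol in E = ½mv²:
  m (mass): kg
  v (speed): m/s  → to the power 2, contributes m²/s²
  The factor ½ is dimensionless.

Multiplying the contributions: [kg] · [m²/s²]
Adding exponents of each base unit: kg: 1, m: 2, s: -2
SI base units of kinetic energy: kg·m²/s²

Answer: kg·m²/s²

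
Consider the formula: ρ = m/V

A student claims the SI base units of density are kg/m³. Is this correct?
Units of each symbol in ρ = m/V:
  m (mass): kg
  V (volume): m³  → in the denominator, contributes 1/m³

Multiplying the contributions: [kg] · [1/m³]
Adding exponents of each base unit: kg: 1, m: -3
SI base units of density: kg/m³

The claimed units kg/m³ match the derived units, so the claim is correct.

Answer: Yes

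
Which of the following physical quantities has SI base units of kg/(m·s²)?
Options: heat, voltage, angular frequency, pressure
Checking the SI base units of each option:
  heat (Q = mcΔT): kg·m²/s²  ✗
  voltage (V = IR): kg·m²/(s³·A)  ✗
  angular frequency (ω = 2πf): 1/s  ✗
  pressure (P = F/A): kg/(m·s²)  ✓ matches

Only pressure has units kg/(m·s²).

Answer: pressure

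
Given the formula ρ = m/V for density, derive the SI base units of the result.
Units of each symbol in ρ = m/V:
  m (mass): kg
  V (volume): m³  → in the denominator, contributes 1/m³

Multiplying the contributions: [kg] · [1/m³]
Adding exponents of each base unit: kg: 1, m: -3
SI base units of density: kg/m³

Answer: kg/m³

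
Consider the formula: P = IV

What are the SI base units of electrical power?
Units of each symbol in P = IV:
  I (current): A
  V (voltage, in volts): kg·m²/(s³·A)

Multiplying the contributions: [A] · [kg·m²/(s³·A)]
Adding exponents of each base unit: kg: 1, m: 2, s: -3
SI base units of electrical power: kg·m²/s³

Answer: kg·m²/s³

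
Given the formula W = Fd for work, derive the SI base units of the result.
Units of each symbol in W = Fd:
  F (force): kg·m/s²
  d (displacement): m

Multiplying the contributions: [kg·m/s²] · [m]
Adding exponents of each base unit: kg: 1, m: 2, s: -2
SI base units of work: kg·m²/s²

Answer: kg·m²/s²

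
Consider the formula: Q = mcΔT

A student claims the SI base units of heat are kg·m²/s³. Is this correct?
Units of each symbol in Q = mcΔT:
  m (mass): kg
  c (specific heat capacity, in J/(kg·K)): m²/(s²·K)
  ΔT (temperature change): K

Multiplying the contributions: [kg] · [m²/(s²·K)] · [K]
Adding exponents of each base unit: kg: 1, m: 2, s: -2
SI base units of heat: kg·m²/s²

The claimed units kg·m²/s³ (exponents kg: 1, m: 2, s: -3) do not match the derived units kg·m²/s² (exponents kg: 1, m: 2, s: -2), so the claim is incorrect.

Answer: No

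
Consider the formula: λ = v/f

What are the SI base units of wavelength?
Units of each symbol in λ = v/f:
  v (wave speed): m/s
  f (frequency): 1/s  → in the denominator, contributes s

Multiplying the contributions: [m/s] · [s]
Adding exponents of each base unit: m: 1
SI base units of wavelength: m

Answer: m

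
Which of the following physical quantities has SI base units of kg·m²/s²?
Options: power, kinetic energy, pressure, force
Checking the SI base units of each option:
  power (P = W/t): kg·m²/s³  ✗
  kinetic energy (E = ½mv²): kg·m²/s²  ✓ matches
  pressure (P = F/A): kg/(m·s²)  ✗
  force (F = ma): kg·m/s²  ✗

Only kinetic energy has units kg·m²/s².

Answer: kinetic energy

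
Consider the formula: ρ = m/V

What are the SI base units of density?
Units of each symbol in ρ = m/V:
  m (mass): kg
  V (volume): m³  → in the denominator, contributes 1/m³

Multiplying the contributions: [kg] · [1/m³]
Adding exponents of each base unit: kg: 1, m: -3
SI base units of density: kg/m³

Answer: kg/m³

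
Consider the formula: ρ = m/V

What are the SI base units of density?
Units of each symbol in ρ = m/V:
  m (mass): kg
  V (volume): m³  → in the denominator, contributes 1/m³

Multiplying the contributions: [kg] · [1/m³]
Adding exponents of each base unit: kg: 1, m: -3
SI base units of density: kg/m³

Answer: kg/m³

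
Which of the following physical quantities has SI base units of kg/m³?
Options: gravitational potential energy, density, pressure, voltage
Checking the SI base units of each option:
  gravitational potential energy (U = -GMm/r): kg·m²/s²  ✗
  density (ρ = m/V): kg/m³  ✓ matches
  pressure (P = F/A): kg/(m·s²)  ✗
  voltage (V = IR): kg·m²/(s³·A)  ✗

Only density has units kg/m³.

Answer: density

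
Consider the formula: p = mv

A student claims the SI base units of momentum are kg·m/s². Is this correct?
Units of each symbol in p = mv:
  m (mass): kg
  v (velocity): m/s

Multiplying the contributions: [kg] · [m/s]
Adding exponents of each base unit: kg: 1, m: 1, s: -1
SI base units of momentum: kg·m/s

The claimed units kg·m/s² (exponents kg: 1, m: 1, s: -2) do not match the derived units kg·m/s (exponents kg: 1, m: 1, s: -1), so the claim is incorrect.

Answer: No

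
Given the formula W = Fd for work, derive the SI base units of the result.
Units of each symbol in W = Fd:
  F (force): kg·m/s²
  d (displacement): m

Multiplying the contributions: [kg·m/s²] · [m]
Adding exponents of each base unit: kg: 1, m: 2, s: -2
SI base units of work: kg·m²/s²

Answer: kg·m²/s²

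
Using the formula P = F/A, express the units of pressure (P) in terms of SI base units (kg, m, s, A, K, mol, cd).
Units of each symbol in P = F/A:
  F (force): kg·m/s²
  A (area): m²  → in the denominator, contributes 1/m²

Multiplying the contributions: [kg·m/s²] · [1/m²]
Adding exponents of each base unit: kg: 1, m: -1, s: -2
SI base units of pressure: kg/(m·s²)

Answer: kg/(m·s²)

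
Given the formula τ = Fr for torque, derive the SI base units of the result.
Units of each symbol in τ = Fr:
  F (force): kg·m/s²
  r (lever arm): m

Multiplying the contributions: [kg·m/s²] · [m]
Adding exponents of each base unit: kg: 1, m: 2, s: -2
SI base units of torque: kg·m²/s²

Answer: kg·m²/s²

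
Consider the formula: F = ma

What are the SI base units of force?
Units of each symbol in F = ma:
  m (mass): kg
  a (acceleration): m/s²

Multiplying the contributions: [kg] · [m/s²]
Adding exponents of each base unit: kg: 1, m: 1, s: -2
SI base units of force: kg·m/s²

Answer: kg·m/s²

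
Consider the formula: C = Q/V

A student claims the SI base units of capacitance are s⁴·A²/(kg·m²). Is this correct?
Units of each symbol in C = Q/V:
  Q (charge, in coulombs): s·A
  V (voltage, in volts): kg·m²/(s³·A)  → in the denominator, contributes s³·A/(kg·m²)

Multiplying the contributions: [s·A] · [s³·A/(kg·m²)]
Adding exponents of each base unit: kg: -1, m: -2, s: 4, A: 2
SI base units of capacitance: s⁴·A²/(kg·m²)

The claimed units s⁴·A²/(kg·m²) match the derived units, so the claim is correct.

Answer: Yes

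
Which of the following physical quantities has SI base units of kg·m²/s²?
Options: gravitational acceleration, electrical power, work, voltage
Checking the SI base units of each option:
  gravitational acceleration (g = GM/r²): m/s²  ✗
  electrical power (P = IV): kg·m²/s³  ✗
  work (W = Fd): kg·m²/s²  ✓ matches
  voltage (V = IR): kg·m²/(s³·A)  ✗

Only work has units kg·m²/s².

Answer: work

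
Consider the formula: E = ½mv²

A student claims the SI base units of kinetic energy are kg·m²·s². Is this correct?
Units of each symbol in E = ½mv²:
  m (mass): kg
  v (speed): m/s  → to the power 2, contributes m²/s²
  The factor ½ is dimensionless.

Multiplying the contributions: [kg] · [m²/s²]
Adding exponents of each base unit: kg: 1, m: 2, s: -2
SI base units of kinetic energy: kg·m²/s²

The claimed units kg·m²·s² (exponents kg: 1, m: 2, s: 2) do not match the derived units kg·m²/s² (exponents kg: 1, m: 2, s: -2), so the claim is incorrect.

Answer: No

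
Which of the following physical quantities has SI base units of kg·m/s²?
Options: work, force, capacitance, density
Checking the SI base units of each option:
  work (W = Fd): kg·m²/s²  ✗
  force (F = ma): kg·m/s²  ✓ matches
  capacitance (C = Q/V): s⁴·A²/(kg·m²)  ✗
  density (ρ = m/V): kg/m³  ✗

Only force has units kg·m/s².

Answer: force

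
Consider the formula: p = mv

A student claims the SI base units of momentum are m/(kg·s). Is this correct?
Units of each symbol in p = mv:
  m (mass): kg
  v (velocity): m/s

Multiplying the contributions: [kg] · [m/s]
Adding exponents of each base unit: kg: 1, m: 1, s: -1
SI base units of momentum: kg·m/s

The claimed units m/(kg·s) (exponents kg: -1, m: 1, s: -1) do not match the derived units kg·m/s (exponents kg: 1, m: 1, s: -1), so the claim is incorrect.

Answer: No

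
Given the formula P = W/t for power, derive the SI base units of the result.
Units of each symbol in P = W/t:
  W (work): kg·m²/s²
  t (time): s  → in the denominator, contributes 1/s

Multiplying the contributions: [kg·m²/s²] · [1/s]
Adding exponents of each base unit: kg: 1, m: 2, s: -3
SI base units of power: kg·m²/s³

Answer: kg·m²/s³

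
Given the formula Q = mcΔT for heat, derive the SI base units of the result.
Units of each symbol in Q = mcΔT:
  m (mass): kg
  c (specific heat capacity, in J/(kg·K)): m²/(s²·K)
  ΔT (temperature change): K

Multiplying the contributions: [kg] · [m²/(s²·K)] · [K]
Adding exponents of each base unit: kg: 1, m: 2, s: -2
SI base units of heat: kg·m²/s²

Answer: kg·m²/s²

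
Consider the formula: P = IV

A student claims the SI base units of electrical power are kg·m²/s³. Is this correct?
Units of each symbol in P = IV:
  I (current): A
  V (voltage, in volts): kg·m²/(s³·A)

Multiplying the contributions: [A] · [kg·m²/(s³·A)]
Adding exponents of each base unit: kg: 1, m: 2, s: -3
SI base units of electrical power: kg·m²/s³

The claimed units kg·m²/s³ match the derived units, so the claim is correct.

Answer: Yes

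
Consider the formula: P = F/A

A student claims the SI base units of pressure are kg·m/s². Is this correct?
Units of each symbol in P = F/A:
  F (force): kg·m/s²
  A (area): m²  → in the denominator, contributes 1/m²

Multiplying the contributions: [kg·m/s²] · [1/m²]
Adding exponents of each base unit: kg: 1, m: -1, s: -2
SI base units of pressure: kg/(m·s²)

The claimed units kg·m/s² (exponents kg: 1, m: 1, s: -2) do not match the derived units kg/(m·s²) (exponents kg: 1, m: -1, s: -2), so the claim is incorrect.

Answer: No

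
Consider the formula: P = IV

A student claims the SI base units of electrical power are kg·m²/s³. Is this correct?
Units of each symbol in P = IV:
  I (current): A
  V (voltage, in volts): kg·m²/(s³·A)

Multiplying the contributions: [A] · [kg·m²/(s³·A)]
Adding exponents of each base unit: kg: 1, m: 2, s: -3
SI base units of electrical power: kg·m²/s³

The claimed units kg·m²/s³ match the derived units, so the claim is correct.

Answer: Yes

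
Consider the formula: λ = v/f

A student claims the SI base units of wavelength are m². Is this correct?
Units of each symbol in λ = v/f:
  v (wave speed): m/s
  f (frequency): 1/s  → in the denominator, contributes s

Multiplying the contributions: [m/s] · [s]
Adding exponents of each base unit: m: 1
SI base units of wavelength: m

The claimed units m² (exponents m: 2) do not match the derived units m (exponents m: 1), so the claim is incorrect.

Answer: No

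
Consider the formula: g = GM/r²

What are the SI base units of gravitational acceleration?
Units of each symbol in g = GM/r²:
  G (gravitational constant): m³/(kg·s²)
  M (mass): kg
  r (distance): m  → to the power 2 in the denominator, contributes 1/m²

Multiplying the contributions: [m³/(kg·s²)] · [kg] · [1/m²]
Adding exponents of each base unit: m: 1, s: -2
SI base units of gravitational acceleration: m/s²

Answer: m/s²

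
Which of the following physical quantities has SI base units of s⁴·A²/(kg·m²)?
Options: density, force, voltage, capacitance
Checking the SI base units of each option:
  density (ρ = m/V): kg/m³  ✗
  force (F = ma): kg·m/s²  ✗
  voltage (V = IR): kg·m²/(s³·A)  ✗
  capacitance (C = Q/V): s⁴·A²/(kg·m²)  ✓ matches

Only capacitance has units s⁴·A²/(kg·m²).

Answer: capacitance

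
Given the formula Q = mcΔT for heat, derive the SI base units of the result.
Units of each symbol in Q = mcΔT:
  m (mass): kg
  c (specific heat capacity, in J/(kg·K)): m²/(s²·K)
  ΔT (temperature change): K

Multiplying the contributions: [kg] · [m²/(s²·K)] · [K]
Adding exponents of each base unit: kg: 1, m: 2, s: -2
SI base units of heat: kg·m²/s²

Answer: kg·m²/s²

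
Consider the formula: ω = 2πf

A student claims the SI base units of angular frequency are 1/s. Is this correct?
Units of each symbol in ω = 2πf:
  f (frequency): 1/s
  The factor 2π is dimensionless.

Multiplying the contributions: [1/s]
Adding exponents of each base unit: s: -1
SI base units of angular frequency: 1/s

The claimed units 1/s match the derived units, so the claim is correct.

Answer: Yes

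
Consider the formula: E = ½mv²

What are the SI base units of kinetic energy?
Units of each symbol in E = ½mv²:
  m (mass): kg
  v (speed): m/s  → to the power 2, contributes m²/s²
  The factor ½ is dimensionless.

Multiplying the contributions: [kg] · [m²/s²]
Adding exponents of each base unit: kg: 1, m: 2, s: -2
SI base units of kinetic energy: kg·m²/s²

Answer: kg·m²/s²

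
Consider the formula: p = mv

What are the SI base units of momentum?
Units of each symbol in p = mv:
  m (mass): kg
  v (velocity): m/s

Multiplying the contributions: [kg] · [m/s]
Adding exponents of each base unit: kg: 1, m: 1, s: -1
SI base units of momentum: kg·m/s

Answer: kg·m/s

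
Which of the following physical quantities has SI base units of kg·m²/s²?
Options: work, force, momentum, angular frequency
Checking the SI base units of each option:
  work (W = Fd): kg·m²/s²  ✓ matches
  force (F = ma): kg·m/s²  ✗
  momentum (p = mv): kg·m/s  ✗
  angular frequency (ω = 2πf): 1/s  ✗

Only work has units kg·m²/s².

Answer: work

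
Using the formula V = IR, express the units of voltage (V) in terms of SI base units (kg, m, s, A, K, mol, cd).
Units of each symbol in V = IR:
  I (current): A
  R (resistance, in ohms): kg·m²/(s³·A²)

Multiplying the contributions: [A] · [kg·m²/(s³·A²)]
Adding exponents of each base unit: kg: 1, m: 2, s: -3, A: -1
SI base units of voltage: kg·m²/(s³·A)

Answer: kg·m²/(s³·A)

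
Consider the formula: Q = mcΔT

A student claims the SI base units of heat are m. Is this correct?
Units of each symbol in Q = mcΔT:
  m (mass): kg
  c (specific heat capacity, in J/(kg·K)): m²/(s²·K)
  ΔT (temperature change): K

Multiplying the contributions: [kg] · [m²/(s²·K)] · [K]
Adding exponents of each base unit: kg: 1, m: 2, s: -2
SI base units of heat: kg·m²/s²

The claimed units m (exponents m: 1) do not match the derived units kg·m²/s² (exponents kg: 1, m: 2, s: -2), so the claim is incorrect.

Answer: No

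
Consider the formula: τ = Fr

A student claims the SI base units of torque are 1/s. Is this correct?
Units of each symbol in τ = Fr:
  F (force): kg·m/s²
  r (lever arm): m

Multiplying the contributions: [kg·m/s²] · [m]
Adding exponents of each base unit: kg: 1, m: 2, s: -2
SI base units of torque: kg·m²/s²

The claimed units 1/s (exponents s: -1) do not match the derived units kg·m²/s² (exponents kg: 1, m: 2, s: -2), so the claim is incorrect.

Answer: No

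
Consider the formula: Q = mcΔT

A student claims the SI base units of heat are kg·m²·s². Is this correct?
Units of each symbol in Q = mcΔT:
  m (mass): kg
  c (specific heat capacity, in J/(kg·K)): m²/(s²·K)
  ΔT (temperature change): K

Multiplying the contributions: [kg] · [m²/(s²·K)] · [K]
Adding exponents of each base unit: kg: 1, m: 2, s: -2
SI base units of heat: kg·m²/s²

The claimed units kg·m²·s² (exponents kg: 1, m: 2, s: 2) do not match the derived units kg·m²/s² (exponents kg: 1, m: 2, s: -2), so the claim is incorrect.

Answer: No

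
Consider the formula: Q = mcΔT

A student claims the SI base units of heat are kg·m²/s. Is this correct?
Units of each symbol in Q = mcΔT:
  m (mass): kg
  c (specific heat capacity, in J/(kg·K)): m²/(s²·K)
  ΔT (temperature change): K

Multiplying the contributions: [kg] · [m²/(s²·K)] · [K]
Adding exponents of each base unit: kg: 1, m: 2, s: -2
SI base units of heat: kg·m²/s²

The claimed units kg·m²/s (exponents kg: 1, m: 2, s: -1) do not match the derived units kg·m²/s² (exponents kg: 1, m: 2, s: -2), so the claim is incorrect.

Answer: No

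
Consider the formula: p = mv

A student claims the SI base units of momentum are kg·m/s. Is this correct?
Units of each symbol in p = mv:
  m (mass): kg
  v (velocity): m/s

Multiplying the contributions: [kg] · [m/s]
Adding exponents of each base unit: kg: 1, m: 1, s: -1
SI base units of momentum: kg·m/s

The claimed units kg·m/s match the derived units, so the claim is correct.

Answer: Yes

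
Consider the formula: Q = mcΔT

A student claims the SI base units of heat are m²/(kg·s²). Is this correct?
Units of each symbol in Q = mcΔT:
  m (mass): kg
  c (specific heat capacity, in J/(kg·K)): m²/(s²·K)
  ΔT (temperature change): K

Multiplying the contributions: [kg] · [m²/(s²·K)] · [K]
Adding exponents of each base unit: kg: 1, m: 2, s: -2
SI base units of heat: kg·m²/s²

The claimed units m²/(kg·s²) (exponents kg: -1, m: 2, s: -2) do not match the derived units kg·m²/s² (exponents kg: 1, m: 2, s: -2), so the claim is incorrect.

Answer: No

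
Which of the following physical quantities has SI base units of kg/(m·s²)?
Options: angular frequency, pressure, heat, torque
Checking the SI base units of each option:
  angular frequency (ω = 2πf): 1/s  ✗
  pressure (P = F/A): kg/(m·s²)  ✓ matches
  heat (Q = mcΔT): kg·m²/s²  ✗
  torque (τ = Fr): kg·m²/s²  ✗

Only pressure has units kg/(m·s²).

Answer: pressure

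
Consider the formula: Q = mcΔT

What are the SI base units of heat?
Units of each symbol in Q = mcΔT:
  m (mass): kg
  c (specific heat capacity, in J/(kg·K)): m²/(s²·K)
  ΔT (temperature change): K

Multiplying the contributions: [kg] · [m²/(s²·K)] · [K]
Adding exponents of each base unit: kg: 1, m: 2, s: -2
SI base units of heat: kg·m²/s²

Answer: kg·m²/s²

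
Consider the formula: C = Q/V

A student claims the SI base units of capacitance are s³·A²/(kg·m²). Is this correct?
Units of each symbol in C = Q/V:
  Q (charge, in coulombs): s·A
  V (voltage, in volts): kg·m²/(s³·A)  → in the denominator, contributes s³·A/(kg·m²)

Multiplying the contributions: [s·A] · [s³·A/(kg·m²)]
Adding exponents of each base unit: kg: -1, m: -2, s: 4, A: 2
SI base units of capacitance: s⁴·A²/(kg·m²)

The claimed units s³·A²/(kg·m²) (exponents kg: -1, m: -2, s: 3, A: 2) do not match the derived units s⁴·A²/(kg·m²) (exponents kg: -1, m: -2, s: 4, A: 2), so the claim is incorrect.

Answer: No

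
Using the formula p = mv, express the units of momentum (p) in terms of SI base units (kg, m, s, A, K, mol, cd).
Units of each symbol in p = mv:
  m (mass): kg
  v (velocity): m/s

Multiplying the contributions: [kg] · [m/s]
Adding exponents of each base unit: kg: 1, m: 1, s: -1
SI base units of momentum: kg·m/s

Answer: kg·m/s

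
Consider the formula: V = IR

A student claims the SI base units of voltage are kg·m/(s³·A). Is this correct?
Units of each symbol in V = IR:
  I (current): A
  R (resistance, in ohms): kg·m²/(s³·A²)

Multiplying the contributions: [A] · [kg·m²/(s³·A²)]
Adding exponents of each base unit: kg: 1, m: 2, s: -3, A: -1
SI base units of voltage: kg·m²/(s³·A)

The claimed units kg·m/(s³·A) (exponents kg: 1, m: 1, s: -3, A: -1) do not match the derived units kg·m²/(s³·A) (exponents kg: 1, m: 2, s: -3, A: -1), so the claim is incorrect.

Answer: No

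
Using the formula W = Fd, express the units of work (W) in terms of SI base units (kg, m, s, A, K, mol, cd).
Units of each symbol in W = Fd:
  F (force): kg·m/s²
  d (displacement): m

Multiplying the contributions: [kg·m/s²] · [m]
Adding exponents of each base unit: kg: 1, m: 2, s: -2
SI base units of work: kg·m²/s²

Answer: kg·m²/s²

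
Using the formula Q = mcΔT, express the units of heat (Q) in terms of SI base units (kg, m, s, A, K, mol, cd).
Units of each symbol in Q = mcΔT:
  m (mass): kg
  c (specific heat capacity, in J/(kg·K)): m²/(s²·K)
  ΔT (temperature change): K

Multiplying the contributions: [kg] · [m²/(s²·K)] · [K]
Adding exponents of each base unit: kg: 1, m: 2, s: -2
SI base units of heat: kg·m²/s²

Answer: kg·m²/s²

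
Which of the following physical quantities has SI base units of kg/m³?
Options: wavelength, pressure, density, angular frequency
Checking the SI base units of each option:
  wavelength (λ = v/f): m  ✗
  pressure (P = F/A): kg/(m·s²)  ✗
  density (ρ = m/V): kg/m³  ✓ matches
  angular frequency (ω = 2πf): 1/s  ✗

Only density has units kg/m³.

Answer: density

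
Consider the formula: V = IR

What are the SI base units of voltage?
Units of each symbol in V = IR:
  I (current): A
  R (resistance, in ohms): kg·m²/(s³·A²)

Multiplying the contributions: [A] · [kg·m²/(s³·A²)]
Adding exponents of each base unit: kg: 1, m: 2, s: -3, A: -1
SI base units of voltage: kg·m²/(s³·A)

Answer: kg·m²/(s³·A)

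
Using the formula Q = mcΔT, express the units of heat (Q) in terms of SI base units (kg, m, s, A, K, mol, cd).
Units of each symbol in Q = mcΔT:
  m (mass): kg
  c (specific heat capacity, in J/(kg·K)): m²/(s²·K)
  ΔT (temperature change): K

Multiplying the contributions: [kg] · [m²/(s²·K)] · [K]
Adding exponents of each base unit: kg: 1, m: 2, s: -2
SI base units of heat: kg·m²/s²

Answer: kg·m²/s²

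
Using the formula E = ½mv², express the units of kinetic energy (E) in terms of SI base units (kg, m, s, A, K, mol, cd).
Units of each symbol in E = ½mv²:
  m (mass): kg
  v (speed): m/s  → to the power 2, contributes m²/s²
  The factor ½ is dimensionless.

Multiplying the contributions: [kg] · [m²/s²]
Adding exponents of each base unit: kg: 1, m: 2, s: -2
SI base units of kinetic energy: kg·m²/s²

Answer: kg·m²/s²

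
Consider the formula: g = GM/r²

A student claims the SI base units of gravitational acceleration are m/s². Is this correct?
Units of each symbol in g = GM/r²:
  G (gravitational constant): m³/(kg·s²)
  M (mass): kg
  r (distance): m  → to the power 2 in the denominator, contributes 1/m²

Multiplying the contributions: [m³/(kg·s²)] · [kg] · [1/m²]
Adding exponents of each base unit: m: 1, s: -2
SI base units of gravitational acceleration: m/s²

The claimed units m/s² match the derived units, so the claim is correct.

Answer: Yes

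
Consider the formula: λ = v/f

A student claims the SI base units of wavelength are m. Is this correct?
Units of each symbol in λ = v/f:
  v (wave speed): m/s
  f (frequency): 1/s  → in the denominator, contributes s

Multiplying the contributions: [m/s] · [s]
Adding exponents of each base unit: m: 1
SI base units of wavelength: m

The claimed units m match the derived units, so the claim is correct.

Answer: Yes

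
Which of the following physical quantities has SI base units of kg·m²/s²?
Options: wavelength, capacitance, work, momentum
Checking the SI base units of each option:
  wavelength (λ = v/f): m  ✗
  capacitance (C = Q/V): s⁴·A²/(kg·m²)  ✗
  work (W = Fd): kg·m²/s²  ✓ matches
  momentum (p = mv): kg·m/s  ✗

Only work has units kg·m²/s².

Answer: work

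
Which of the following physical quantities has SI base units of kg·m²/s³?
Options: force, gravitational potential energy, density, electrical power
Checking the SI base units of each option:
  force (F = ma): kg·m/s²  ✗
  gravitational potential energy (U = -GMm/r): kg·m²/s²  ✗
  density (ρ = m/V): kg/m³  ✗
  electrical power (P = IV): kg·m²/s³  ✓ matches

Only electrical power has units kg·m²/s³.

Answer: electrical power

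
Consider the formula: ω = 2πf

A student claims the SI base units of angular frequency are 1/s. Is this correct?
Units of each symbol in ω = 2πf:
  f (frequency): 1/s
  The factor 2π is dimensionless.

Multiplying the contributions: [1/s]
Adding exponents of each base unit: s: -1
SI base units of angular frequency: 1/s

The claimed units 1/s match the derived units, so the claim is correct.

Answer: Yes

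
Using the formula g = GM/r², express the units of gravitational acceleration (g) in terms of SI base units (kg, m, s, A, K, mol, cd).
Units of each symbol in g = GM/r²:
  G (gravitational constant): m³/(kg·s²)
  M (mass): kg
  r (distance): m  → to the power 2 in the denominator, contributes 1/m²

Multiplying the contributions: [m³/(kg·s²)] · [kg] · [1/m²]
Adding exponents of each base unit: m: 1, s: -2
SI base units of gravitational acceleration: m/s²

Answer: m/s²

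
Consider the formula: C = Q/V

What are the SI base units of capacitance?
Units of each symbol in C = Q/V:
  Q (charge, in coulombs): s·A
  V (voltage, in volts): kg·m²/(s³·A)  → in the denominator, contributes s³·A/(kg·m²)

Multiplying the contributions: [s·A] · [s³·A/(kg·m²)]
Adding exponents of each base unit: kg: -1, m: -2, s: 4, A: 2
SI base units of capacitance: s⁴·A²/(kg·m²)

Answer: s⁴·A²/(kg·m²)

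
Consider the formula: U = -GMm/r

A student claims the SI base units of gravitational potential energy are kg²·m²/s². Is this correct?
Units of each symbol in U = -GMm/r:
  G (gravitational constant): m³/(kg·s²)
  M (mass): kg
  m (mass): kg
  r (distance): m  → in the denominator, contributes 1/m
  The minus sign does not affect the units.

Multiplying the contributions: [m³/(kg·s²)] · [kg] · [kg] · [1/m]
Adding exponents of each base unit: kg: 1, m: 2, s: -2
SI base units of gravitational potential energy: kg·m²/s²

The claimed units kg²·m²/s² (exponents kg: 2, m: 2, s: -2) do not match the derived units kg·m²/s² (exponents kg: 1, m: 2, s: -2), so the claim is incorrect.

Answer: No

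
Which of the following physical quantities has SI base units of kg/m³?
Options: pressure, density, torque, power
Checking the SI base units of each option:
  pressure (P = F/A): kg/(m·s²)  ✗
  density (ρ = m/V): kg/m³  ✓ matches
  torque (τ = Fr): kg·m²/s²  ✗
  power (P = W/t): kg·m²/s³  ✗

Only density has units kg/m³.

Answer: density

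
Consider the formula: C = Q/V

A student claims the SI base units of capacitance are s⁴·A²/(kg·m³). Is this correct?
Units of each symbol in C = Q/V:
  Q (charge, in coulombs): s·A
  V (voltage, in volts): kg·m²/(s³·A)  → in the denominator, contributes s³·A/(kg·m²)

Multiplying the contributions: [s·A] · [s³·A/(kg·m²)]
Adding exponents of each base unit: kg: -1, m: -2, s: 4, A: 2
SI base units of capacitance: s⁴·A²/(kg·m²)

The claimed units s⁴·A²/(kg·m³) (exponents kg: -1, m: -3, s: 4, A: 2) do not match the derived units s⁴·A²/(kg·m²) (exponents kg: -1, m: -2, s: 4, A: 2), so the claim is incorrect.

Answer: No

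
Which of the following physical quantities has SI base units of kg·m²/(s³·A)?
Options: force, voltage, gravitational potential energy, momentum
Checking the SI base units of each option:
  force (F = ma): kg·m/s²  ✗
  voltage (V = IR): kg·m²/(s³·A)  ✓ matches
  gravitational potential energy (U = -GMm/r): kg·m²/s²  ✗
  momentum (p = mv): kg·m/s  ✗

Only voltage has units kg·m²/(s³·A).

Answer: voltage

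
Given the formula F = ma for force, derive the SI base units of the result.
Units of each symbol in F = ma:
  m (mass): kg
  a (acceleration): m/s²

Multiplying the contributions: [kg] · [m/s²]
Adding exponents of each base unit: kg: 1, m: 1, s: -2
SI base units of force: kg·m/s²

Answer: kg·m/s²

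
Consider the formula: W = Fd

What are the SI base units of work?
Units of each symbol in W = Fd:
  F (force): kg·m/s²
  d (displacement): m

Multiplying the contributions: [kg·m/s²] · [m]
Adding exponents of each base unit: kg: 1, m: 2, s: -2
SI base units of work: kg·m²/s²

Answer: kg·m²/s²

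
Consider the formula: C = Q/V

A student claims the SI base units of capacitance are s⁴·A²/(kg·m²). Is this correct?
Units of each symbol in C = Q/V:
  Q (charge, in coulombs): s·A
  V (voltage, in volts): kg·m²/(s³·A)  → in the denominator, contributes s³·A/(kg·m²)

Multiplying the contributions: [s·A] · [s³·A/(kg·m²)]
Adding exponents of each base unit: kg: -1, m: -2, s: 4, A: 2
SI base units of capacitance: s⁴·A²/(kg·m²)

The claimed units s⁴·A²/(kg·m²) match the derived units, so the claim is correct.

Answer: Yes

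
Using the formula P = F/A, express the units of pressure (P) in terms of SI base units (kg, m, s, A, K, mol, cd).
Units of each symbol in P = F/A:
  F (force): kg·m/s²
  A (area): m²  → in the denominator, contributes 1/m²

Multiplying the contributions: [kg·m/s²] · [1/m²]
Adding exponents of each base unit: kg: 1, m: -1, s: -2
SI base units of pressure: kg/(m·s²)

Answer: kg/(m·s²)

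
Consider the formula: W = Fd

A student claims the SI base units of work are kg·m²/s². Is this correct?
Units of each symbol in W = Fd:
  F (force): kg·m/s²
  d (displacement): m

Multiplying the contributions: [kg·m/s²] · [m]
Adding exponents of each base unit: kg: 1, m: 2, s: -2
SI base units of work: kg·m²/s²

The claimed units kg·m²/s² match the derived units, so the claim is correct.

Answer: Yes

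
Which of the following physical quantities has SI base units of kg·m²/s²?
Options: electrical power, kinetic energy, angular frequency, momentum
Checking the SI base units of each option:
  electrical power (P = IV): kg·m²/s³  ✗
  kinetic energy (E = ½mv²): kg·m²/s²  ✓ matches
  angular frequency (ω = 2πf): 1/s  ✗
  momentum (p = mv): kg·m/s  ✗

Only kinetic energy has units kg·m²/s².

Answer: kinetic energy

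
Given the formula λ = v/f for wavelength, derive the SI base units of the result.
Units of each symbol in λ = v/f:
  v (wave speed): m/s
  f (frequency): 1/s  → in the denominator, contributes s

Multiplying the contributions: [m/s] · [s]
Adding exponents of each base unit: m: 1
SI base units of wavelength: m

Answer: m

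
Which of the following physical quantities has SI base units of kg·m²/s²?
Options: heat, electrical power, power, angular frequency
Checking the SI base units of each option:
  heat (Q = mcΔT): kg·m²/s²  ✓ matches
  electrical power (P = IV): kg·m²/s³  ✗
  power (P = W/t): kg·m²/s³  ✗
  angular frequency (ω = 2πf): 1/s  ✗

Only heat has units kg·m²/s².

Answer: heat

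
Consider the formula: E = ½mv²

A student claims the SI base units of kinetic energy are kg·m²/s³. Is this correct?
Units of each symbol in E = ½mv²:
  m (mass): kg
  v (speed): m/s  → to the power 2, contributes m²/s²
  The factor ½ is dimensionless.

Multiplying the contributions: [kg] · [m²/s²]
Adding exponents of each base unit: kg: 1, m: 2, s: -2
SI base units of kinetic energy: kg·m²/s²

The claimed units kg·m²/s³ (exponents kg: 1, m: 2, s: -3) do not match the derived units kg·m²/s² (exponents kg: 1, m: 2, s: -2), so the claim is incorrect.

Answer: No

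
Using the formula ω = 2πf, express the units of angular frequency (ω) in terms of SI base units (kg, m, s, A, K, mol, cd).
Units of each symbol in ω = 2πf:
  f (frequency): 1/s
  The factor 2π is dimensionless.

Multiplying the contributions: [1/s]
Adding exponents of each base unit: s: -1
SI base units of angular frequency: 1/s

Answer: 1/s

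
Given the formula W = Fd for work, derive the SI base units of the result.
Units of each symbol in W = Fd:
  F (force): kg·m/s²
  d (displacement): m

Multiplying the contributions: [kg·m/s²] · [m]
Adding exponents of each base unit: kg: 1, m: 2, s: -2
SI base units of work: kg·m²/s²

Answer: kg·m²/s²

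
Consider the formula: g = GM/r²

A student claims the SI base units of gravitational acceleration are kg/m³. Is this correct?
Units of each symbol in g = GM/r²:
  G (gravitational constant): m³/(kg·s²)
  M (mass): kg
  r (distance): m  → to the power 2 in the denominator, contributes 1/m²

Multiplying the contributions: [m³/(kg·s²)] · [kg] · [1/m²]
Adding exponents of each base unit: m: 1, s: -2
SI base units of gravitational acceleration: m/s²

The claimed units kg/m³ (exponents kg: 1, m: -3) do not match the derived units m/s² (exponents m: 1, s: -2), so the claim is incorrect.

Answer: No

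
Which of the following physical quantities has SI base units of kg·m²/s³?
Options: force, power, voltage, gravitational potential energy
Checking the SI base units of each option:
  force (F = ma): kg·m/s²  ✗
  power (P = W/t): kg·m²/s³  ✓ matches
  voltage (V = IR): kg·m²/(s³·A)  ✗
  gravitational potential energy (U = -GMm/r): kg·m²/s²  ✗

Only power has units kg·m²/s³.

Answer: power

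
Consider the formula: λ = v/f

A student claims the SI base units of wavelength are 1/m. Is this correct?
Units of each symbol in λ = v/f:
  v (wave speed): m/s
  f (frequency): 1/s  → in the denominator, contributes s

Multiplying the contributions: [m/s] · [s]
Adding exponents of each base unit: m: 1
SI base units of wavelength: m

The claimed units 1/m (exponents m: -1) do not match the derived units m (exponents m: 1), so the claim is incorrect.

Answer: No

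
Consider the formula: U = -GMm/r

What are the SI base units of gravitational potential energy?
Units of each symbol in U = -GMm/r:
  G (gravitational constant): m³/(kg·s²)
  M (mass): kg
  m (mass): kg
  r (distance): m  → in the denominator, contributes 1/m
  The minus sign does not affect the units.

Multiplying the contributions: [m³/(kg·s²)] · [kg] · [kg] · [1/m]
Adding exponents of each base unit: kg: 1, m: 2, s: -2
SI base units of gravitational potential energy: kg·m²/s²

Answer: kg·m²/s²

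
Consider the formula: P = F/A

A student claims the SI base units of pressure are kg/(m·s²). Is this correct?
Units of each symbol in P = F/A:
  F (force): kg·m/s²
  A (area): m²  → in the denominator, contributes 1/m²

Multiplying the contributions: [kg·m/s²] · [1/m²]
Adding exponents of each base unit: kg: 1, m: -1, s: -2
SI base units of pressure: kg/(m·s²)

The claimed units kg/(m·s²) match the derived units, so the claim is correct.

Answer: Yes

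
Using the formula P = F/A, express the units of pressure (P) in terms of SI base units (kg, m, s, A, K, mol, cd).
Units of each symbol in P = F/A:
  F (force): kg·m/s²
  A (area): m²  → in the denominator, contributes 1/m²

Multiplying the contributions: [kg·m/s²] · [1/m²]
Adding exponents of each base unit: kg: 1, m: -1, s: -2
SI base units of pressure: kg/(m·s²)

Answer: kg/(m·s²)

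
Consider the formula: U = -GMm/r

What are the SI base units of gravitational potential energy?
Units of each symbol in U = -GMm/r:
  G (gravitational constant): m³/(kg·s²)
  M (mass): kg
  m (mass): kg
  r (distance): m  → in the denominator, contributes 1/m
  The minus sign does not affect the units.

Multiplying the contributions: [m³/(kg·s²)] · [kg] · [kg] · [1/m]
Adding exponents of each base unit: kg: 1, m: 2, s: -2
SI base units of gravitational potential energy: kg·m²/s²

Answer: kg·m²/s²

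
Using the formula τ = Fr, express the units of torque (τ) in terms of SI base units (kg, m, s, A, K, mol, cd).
Units of each symbol in τ = Fr:
  F (force): kg·m/s²
  r (lever arm): m

Multiplying the contributions: [kg·m/s²] · [m]
Adding exponents of each base unit: kg: 1, m: 2, s: -2
SI base units of torque: kg·m²/s²

Answer: kg·m²/s²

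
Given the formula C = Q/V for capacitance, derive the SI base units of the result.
Units of each symbol in C = Q/V:
  Q (charge, in coulombs): s·A
  V (voltage, in volts): kg·m²/(s³·A)  → in the denominator, contributes s³·A/(kg·m²)

Multiplying the contributions: [s·A] · [s³·A/(kg·m²)]
Adding exponents of each base unit: kg: -1, m: -2, s: 4, A: 2
SI base units of capacitance: s⁴·A²/(kg·m²)

Answer: s⁴·A²/(kg·m²)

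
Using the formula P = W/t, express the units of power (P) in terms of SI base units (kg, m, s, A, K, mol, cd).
Units of each symbol in P = W/t:
  W (work): kg·m²/s²
  t (time): s  → in the denominator, contributes 1/s

Multiplying the contributions: [kg·m²/s²] · [1/s]
Adding exponents of each base unit: kg: 1, m: 2, s: -3
SI base units of power: kg·m²/s³

Answer: kg·m²/s³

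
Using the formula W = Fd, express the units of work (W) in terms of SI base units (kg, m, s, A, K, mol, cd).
Units of each symbol in W = Fd:
  F (force): kg·m/s²
  d (displacement): m

Multiplying the contributions: [kg·m/s²] · [m]
Adding exponents of each base unit: kg: 1, m: 2, s: -2
SI base units of work: kg·m²/s²

Answer: kg·m²/s²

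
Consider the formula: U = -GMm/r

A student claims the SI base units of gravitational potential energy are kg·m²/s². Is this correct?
Units of each symbol in U = -GMm/r:
  G (gravitational constant): m³/(kg·s²)
  M (mass): kg
  m (mass): kg
  r (distance): m  → in the denominator, contributes 1/m
  The minus sign does not affect the units.

Multiplying the contributions: [m³/(kg·s²)] · [kg] · [kg] · [1/m]
Adding exponents of each base unit: kg: 1, m: 2, s: -2
SI base units of gravitational potential energy: kg·m²/s²

The claimed units kg·m²/s² match the derived units, so the claim is correct.

Answer: Yes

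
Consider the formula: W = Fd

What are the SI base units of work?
Units of each symbol in W = Fd:
  F (force): kg·m/s²
  d (displacement): m

Multiplying the contributions: [kg·m/s²] · [m]
Adding exponents of each base unit: kg: 1, m: 2, s: -2
SI base units of work: kg·m²/s²

Answer: kg·m²/s²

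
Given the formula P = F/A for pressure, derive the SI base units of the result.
Units of each symbol in P = F/A:
  F (force): kg·m/s²
  A (area): m²  → in the denominator, contributes 1/m²

Multiplying the contributions: [kg·m/s²] · [1/m²]
Adding exponents of each base unit: kg: 1, m: -1, s: -2
SI base units of pressure: kg/(m·s²)

Answer: kg/(m·s²)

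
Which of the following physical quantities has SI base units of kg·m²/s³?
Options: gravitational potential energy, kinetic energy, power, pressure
Checking the SI base units of each option:
  gravitational potential energy (U = -GMm/r): kg·m²/s²  ✗
  kinetic energy (E = ½mv²): kg·m²/s²  ✗
  power (P = W/t): kg·m²/s³  ✓ matches
  pressure (P = F/A): kg/(m·s²)  ✗

Only power has units kg·m²/s³.

Answer: power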